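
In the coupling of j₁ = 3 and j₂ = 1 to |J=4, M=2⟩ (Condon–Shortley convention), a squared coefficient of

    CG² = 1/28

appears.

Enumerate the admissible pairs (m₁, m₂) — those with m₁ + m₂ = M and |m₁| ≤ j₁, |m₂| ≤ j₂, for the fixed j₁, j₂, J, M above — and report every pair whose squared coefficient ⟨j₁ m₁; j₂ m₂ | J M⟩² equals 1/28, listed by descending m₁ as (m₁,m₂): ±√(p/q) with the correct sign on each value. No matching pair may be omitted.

Admissible pairs with m₁+m₂ = M = 2: (1,1), (2,0), (3,-1)
  (m₁,m₂)=(3,-1): CG² = 1/28, CG = +√(1/28)   ← matches the target
  (m₁,m₂)=(2,0): CG² = 3/7, CG = +√(3/7)
  (m₁,m₂)=(1,1): CG² = 15/28, CG = +√(15/28)
Pairs with CG² = 1/28: (3,-1): +√(1/28)

(3,-1): +√(1/28)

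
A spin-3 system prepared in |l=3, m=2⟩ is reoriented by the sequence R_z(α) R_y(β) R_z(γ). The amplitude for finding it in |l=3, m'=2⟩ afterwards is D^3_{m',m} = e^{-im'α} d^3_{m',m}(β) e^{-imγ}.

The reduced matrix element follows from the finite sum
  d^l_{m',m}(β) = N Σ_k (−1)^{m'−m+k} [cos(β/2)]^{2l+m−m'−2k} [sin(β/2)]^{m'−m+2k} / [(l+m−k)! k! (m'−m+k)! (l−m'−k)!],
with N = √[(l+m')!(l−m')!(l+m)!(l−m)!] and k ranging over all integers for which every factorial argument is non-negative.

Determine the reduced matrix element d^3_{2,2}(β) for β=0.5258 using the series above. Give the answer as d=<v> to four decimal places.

d^3_{2,2}(β=0.5258) via the finite sum:
c=cos(0.525800/2)=0.965640, s=sin(0.525800/2)=0.259882; N=√[120·1·120·1]=120.000000
k∈{0,1} keeps every argument non-negative
  k=0: (−1)^0·120.0000/(120)·0.9656^6·0.2599^0 = +0.810760
  k=1: (−1)^1·120.0000/(24)·0.9656^4·0.2599^2 = -0.293619
d^3_{2,2}(0.5258) = +0.810760 -0.293619 = +0.517141

d=0.5171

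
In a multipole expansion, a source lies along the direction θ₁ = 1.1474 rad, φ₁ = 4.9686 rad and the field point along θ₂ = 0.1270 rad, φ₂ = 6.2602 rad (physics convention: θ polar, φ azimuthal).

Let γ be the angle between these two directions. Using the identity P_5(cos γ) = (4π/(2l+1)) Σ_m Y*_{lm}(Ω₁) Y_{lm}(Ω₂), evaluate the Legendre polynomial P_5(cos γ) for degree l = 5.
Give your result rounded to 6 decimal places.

0.210595

Expand P_5 via completeness: Σ_{m} conj(Y_{5,m}) at Ω₁ times Y_{5,m} at Ω₂ —
  [-5]  conj(Y_{5,-5})(Ω₁) = +0.280161-0.083525i ; Y_{5,-5}(Ω₂) = +0.000015+0.000002i ; Δ = +0.000004-0.000001i
  [-4]  conj(Y_{5,-4})(Ω₁) = +0.216323+0.356057i ; Y_{5,-4}(Ω₂) = +0.000373+0.000034i ; Δ = +0.000068+0.000140i
  [-3]  conj(Y_{5,-3})(Ω₁) = -0.094627+0.097854i ; Y_{5,-3}(Ω₂) = +0.005509+0.000380i ; Δ = -0.000559+0.000503i
  [-2]  conj(Y_{5,-2})(Ω₁) = +0.248980+0.140062i ; Y_{5,-2}(Ω₂) = +0.052585+0.002419i ; Δ = +0.012754+0.007967i
  [-1]  conj(Y_{5,-1})(Ω₁) = -0.056599+0.216053i ; Y_{5,-1}(Ω₂) = +0.306448+0.007045i ; Δ = -0.018867+0.065810i
  [+0]  conj(Y_{5,0})(Ω₁) = +0.239233-0.000000i ; Y_{5,0}(Ω₂) = +0.825729+0.000000i ; Δ = +0.197542+0.000000i
  [+1]  conj(Y_{5,1})(Ω₁) = +0.056599+0.216053i ; Y_{5,1}(Ω₂) = -0.306448+0.007045i ; Δ = -0.018867-0.065810i
  [+2]  conj(Y_{5,2})(Ω₁) = +0.248980-0.140062i ; Y_{5,2}(Ω₂) = +0.052585-0.002419i ; Δ = +0.012754-0.007967i
  [+3]  conj(Y_{5,3})(Ω₁) = +0.094627+0.097854i ; Y_{5,3}(Ω₂) = -0.005509+0.000380i ; Δ = -0.000559-0.000503i
  [+4]  conj(Y_{5,4})(Ω₁) = +0.216323-0.356057i ; Y_{5,4}(Ω₂) = +0.000373-0.000034i ; Δ = +0.000068-0.000140i
  [+5]  conj(Y_{5,5})(Ω₁) = -0.280161-0.083525i ; Y_{5,5}(Ω₂) = -0.000015+0.000002i ; Δ = +0.000004+0.000001i
Σ over m = +0.184345-0.000000i; ×(4π/11) → +0.210595-0.000000i. Real part: 0.210595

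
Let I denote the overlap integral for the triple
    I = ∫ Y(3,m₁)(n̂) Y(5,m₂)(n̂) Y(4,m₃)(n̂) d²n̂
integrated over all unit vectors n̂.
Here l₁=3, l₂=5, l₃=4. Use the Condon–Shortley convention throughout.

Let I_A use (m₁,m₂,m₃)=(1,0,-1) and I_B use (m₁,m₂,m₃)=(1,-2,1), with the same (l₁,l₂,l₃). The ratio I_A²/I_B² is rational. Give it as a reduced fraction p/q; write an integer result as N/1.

15/3584

Same 3,5,4: normalisation and zero-m 3j drop out of the ratio.
A: Δ: 4! 2! 6! / 13! → 1/180180; sum: t=0:+1/5760 t=1:−1/288 t=2:+1/288 = 1/5760; 3j²(3 5 4; 1 0 -1) = Δ·Π!·Σ² = 1/12012  (sign -1)
B: Δ: 4! 2! 6! / 13! → 1/180180; sum: t=0:+1/1728 t=1:−1/288 t=2:+1/960 = -1/540; 3j²(3 5 4; 1 -2 1) = Δ·Π!·Σ² = 128/6435  (sign +1)
I_A²/I_B² = (1/12012)/(128/6435) = 15/3584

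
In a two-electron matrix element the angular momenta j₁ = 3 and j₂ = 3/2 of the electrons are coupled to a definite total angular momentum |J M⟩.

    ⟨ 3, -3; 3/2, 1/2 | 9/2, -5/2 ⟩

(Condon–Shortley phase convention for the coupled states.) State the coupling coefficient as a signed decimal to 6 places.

+0.288675  (= +√(1/12))

j₁+j₂−J=0  J+j₁−j₂=6  J−j₁+j₂=3  j₁+j₂+J+1=10
(j₁±m₁, j₂±m₂, J±M) = (0,6,2,1,2,7)
P² = 172800
sum k=0..0:
  [0] +1/1440 = 1/1440
S = 1/1440
C² = P²·S² = 1/12 ; C = +0.288675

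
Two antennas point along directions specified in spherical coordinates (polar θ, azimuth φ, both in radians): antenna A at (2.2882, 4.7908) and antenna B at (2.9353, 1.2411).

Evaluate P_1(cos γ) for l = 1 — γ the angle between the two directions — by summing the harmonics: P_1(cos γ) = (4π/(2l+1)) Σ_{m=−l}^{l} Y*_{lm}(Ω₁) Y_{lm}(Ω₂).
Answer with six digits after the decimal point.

0.501822

Addition theorem: P_1(cos γ) = (4π/3) Σ_m Y*_{lm}(Ω₁) Y_{lm}(Ω₂), m = −1…1:
  m=-1: Y*=(0.020392, -0.259535)  Y=(0.022912, -0.066957)  product (-0.016910, -0.007312)
  m=+0: Y*=(-0.321222, -0.000000)  Y=(-0.478243, 0.000000)  product (0.153622, 0.000000)
  m=+1: Y*=(-0.020392, -0.259535)  Y=(-0.022912, -0.066957)  product (-0.016910, 0.007312)
Accumulated sum (0.119801, 0.000000); after 4π/(2l+1) scaling, (0.501822, 0.000000) ⇒ P_1 = 0.501822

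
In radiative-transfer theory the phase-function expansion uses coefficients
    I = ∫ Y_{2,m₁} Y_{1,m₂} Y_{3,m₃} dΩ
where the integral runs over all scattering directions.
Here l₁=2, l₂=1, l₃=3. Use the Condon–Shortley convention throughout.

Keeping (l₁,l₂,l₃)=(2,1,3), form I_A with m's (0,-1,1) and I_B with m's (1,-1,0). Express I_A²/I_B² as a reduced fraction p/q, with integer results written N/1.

Same 2,1,3: normalisation and zero-m 3j drop out of the ratio.
A: Δ: 0! 4! 2! / 7! → 1/105; sum: t=0:+1/8 = 1/8; 3j²(2 1 3; 0 -1 1) = Δ·Π!·Σ² = 2/35  (sign +1)
B: Δ: 0! 4! 2! / 7! → 1/105; sum: t=0:+1/12 = 1/12; 3j²(2 1 3; 1 -1 0) = Δ·Π!·Σ² = 1/35  (sign -1)
I_A²/I_B² = (2/35)/(1/35) = 2/1

2/1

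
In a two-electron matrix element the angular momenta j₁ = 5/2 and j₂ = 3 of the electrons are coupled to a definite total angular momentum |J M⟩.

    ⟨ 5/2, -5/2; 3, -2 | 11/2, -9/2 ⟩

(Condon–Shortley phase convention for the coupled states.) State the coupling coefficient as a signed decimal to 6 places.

√[12·0!5!6!/12! · 0!5!1!5!1!10!] = √(1244160000/11)
  +(−1)^0/∏(0,0,5,1,0,5)! = 1/14400  (running 1/14400)
⟨..|..⟩ = √(1244160000/11)·(1/14400) = +0.738549

+0.738549  (= +√(6/11))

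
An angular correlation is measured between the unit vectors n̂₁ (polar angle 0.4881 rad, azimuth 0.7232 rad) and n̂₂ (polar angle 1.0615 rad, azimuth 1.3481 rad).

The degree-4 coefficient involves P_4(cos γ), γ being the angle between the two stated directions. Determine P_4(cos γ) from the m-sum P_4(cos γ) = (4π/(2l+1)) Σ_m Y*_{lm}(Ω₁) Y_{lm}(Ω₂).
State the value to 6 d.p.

Summing Y*_{l m}(θ₁,φ₁)·Y_{l m}(θ₂,φ₂) over m ∈ [−4, 4]; prefactor 4π/(2·4+1) = 1.396263:
  m=-4: (-0.020743, 0.005270) × (0.161693, 0.199947) = (-0.004408, -0.003295)  (running Σ = (-0.004408, -0.003295))
  m=-3: (-0.064261, 0.094172) × (-0.251609, 0.318837) = (-0.013857, -0.044184)  (running Σ = (-0.018264, -0.047479))
  m=-2: (0.040715, 0.325613) × (-0.152808, -0.072948) = (0.017531, -0.052726)  (running Σ = (-0.000733, -0.100205))
  m=-1: (0.361463, 0.319080) × (-0.059422, 0.262403) = (-0.105206, 0.075889)  (running Σ = (-0.105940, -0.024316))
  m=0: (0.094799, -0.000000) × (-0.227829, 0.000000) = (-0.021598, 0.000000)  (running Σ = (-0.127538, -0.024316))
  m=1: (-0.361463, 0.319080) × (0.059422, 0.262403) = (-0.105206, -0.075889)  (running Σ = (-0.232744, -0.100205))
  m=2: (0.040715, -0.325613) × (-0.152808, 0.072948) = (0.017531, 0.052726)  (running Σ = (-0.215213, -0.047479))
  m=3: (0.064261, 0.094172) × (0.251609, 0.318837) = (-0.013857, 0.044184)  (running Σ = (-0.229070, -0.003295))
  m=4: (-0.020743, -0.005270) × (0.161693, -0.199947) = (-0.004408, 0.003295)  (running Σ = (-0.233477, 0.000000))
Σ over m = (-0.233477, 0.000000); ×(4π/9) → (-0.325996, 0.000000). Real part: -0.325996

-0.325996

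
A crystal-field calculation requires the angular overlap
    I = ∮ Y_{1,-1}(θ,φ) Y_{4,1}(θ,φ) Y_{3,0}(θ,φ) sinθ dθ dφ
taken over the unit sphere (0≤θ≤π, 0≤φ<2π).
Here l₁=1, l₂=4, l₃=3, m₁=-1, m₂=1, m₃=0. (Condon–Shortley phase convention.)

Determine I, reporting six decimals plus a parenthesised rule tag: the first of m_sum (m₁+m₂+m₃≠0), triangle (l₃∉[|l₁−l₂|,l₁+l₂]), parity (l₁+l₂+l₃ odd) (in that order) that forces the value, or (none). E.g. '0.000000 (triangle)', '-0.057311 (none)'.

-0.194664 (none)

Checks pass: Σm=0; 8 even; l₃=3∈[3,5].
(2·1+1)(2·4+1)(2·3+1) = 189
Δ: 2! 0! 6! / 9! → 1/252
sum: t=1:−1/36 = -1/36
3j²(1 4 3; 0 0 0) = Δ·Π!·Σ² = 4/63  (sign +1)
sum: t=2:+1/72 = 1/72
3j²(1 4 3; -1 1 0) = Δ·Π!·Σ² = 5/126  (sign -1)
combine: 4πI² = 189·4/63·5/126 = 10/21
take √, sign -1: I = -0.19466390
No selection rule forces the value: the integral is nonzero (none).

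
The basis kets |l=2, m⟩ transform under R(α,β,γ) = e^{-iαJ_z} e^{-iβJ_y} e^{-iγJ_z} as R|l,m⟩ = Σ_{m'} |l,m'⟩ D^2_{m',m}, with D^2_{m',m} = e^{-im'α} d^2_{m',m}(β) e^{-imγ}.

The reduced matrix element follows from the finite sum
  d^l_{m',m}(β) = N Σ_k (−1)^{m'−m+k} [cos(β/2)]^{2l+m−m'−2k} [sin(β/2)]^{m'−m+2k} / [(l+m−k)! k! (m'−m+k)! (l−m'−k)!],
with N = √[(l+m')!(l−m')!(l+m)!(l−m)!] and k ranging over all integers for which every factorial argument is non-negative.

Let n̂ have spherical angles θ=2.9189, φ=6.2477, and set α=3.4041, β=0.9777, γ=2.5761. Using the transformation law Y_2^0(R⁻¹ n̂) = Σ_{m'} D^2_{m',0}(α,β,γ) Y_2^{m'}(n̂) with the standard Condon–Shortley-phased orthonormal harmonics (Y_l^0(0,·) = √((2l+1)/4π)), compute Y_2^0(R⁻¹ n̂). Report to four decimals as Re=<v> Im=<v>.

Re=0.1754 Im=0.0000

Need the full column D^2_{m',0} for m'=−2..2 at α=3.4041, β=0.9777, γ=2.5761.
cos(β/2)=0.882873, sin(β/2)=0.469611
d^2_{-2,0}: single k=2 term ⇒ +0.421065;  D = +0.364354+0.211048i
d^2_{-1,0}: k∈[1..2] ⇒ +0.791606 -0.223969 = +0.567637;  D = -0.548191-0.147303i
d^2_{0,0}: k∈[0..2] ⇒ +0.607567 -0.687596 +0.048635 = -0.031394;  D = -0.031394+0.000000i
d^2_{1,0}: k∈[0..1] ⇒ -0.791606 +0.223969 = -0.567637;  D = +0.548191-0.147303i
d^2_{2,0}: single k=0 term ⇒ +0.421065;  D = +0.364354-0.211048i
Y_2^{m'}(θ=2.9189,φ=6.2477) and Σ D·Y over m':
  (+0.3644+0.2110i)·(+0.0188+0.0013i)  (-0.5482-0.1473i)·(-0.1663-0.0059i)  (-0.0314+0.0000i)·(+0.5846+0.0000i)  (+0.5482-0.1473i)·(+0.1663-0.0059i)  (+0.3644-0.2110i)·(+0.0188-0.0013i)
Y_2^0(R⁻¹ n̂) = +0.175371+0.000000i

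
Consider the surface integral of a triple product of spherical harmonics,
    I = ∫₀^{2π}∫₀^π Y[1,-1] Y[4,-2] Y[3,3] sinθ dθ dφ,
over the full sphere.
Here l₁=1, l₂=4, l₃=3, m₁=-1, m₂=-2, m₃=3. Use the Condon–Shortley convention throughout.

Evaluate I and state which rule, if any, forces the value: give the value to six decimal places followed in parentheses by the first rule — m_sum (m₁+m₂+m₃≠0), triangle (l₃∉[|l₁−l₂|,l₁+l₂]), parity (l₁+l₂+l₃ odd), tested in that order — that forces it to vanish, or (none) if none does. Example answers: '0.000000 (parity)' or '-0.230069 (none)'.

Checks pass: Σm=0; 8 even; l₃=3∈[3,5].
(2·1+1)(2·4+1)(2·3+1) = 189
Δ: 2! 0! 6! / 9! → 1/252
sum: t=1:−1/36 = -1/36
3j²(1 4 3; 0 0 0) = Δ·Π!·Σ² = 4/63  (sign +1)
sum: t=2:+1/1440 = 1/1440
3j²(1 4 3; -1 -2 3) = Δ·Π!·Σ² = 1/252  (sign +1)
combine: 4πI² = 189·4/63·1/252 = 1/21
take √, sign +1: I = 0.06155813
No selection rule forces the value: the integral is nonzero (none).

0.061558 (none)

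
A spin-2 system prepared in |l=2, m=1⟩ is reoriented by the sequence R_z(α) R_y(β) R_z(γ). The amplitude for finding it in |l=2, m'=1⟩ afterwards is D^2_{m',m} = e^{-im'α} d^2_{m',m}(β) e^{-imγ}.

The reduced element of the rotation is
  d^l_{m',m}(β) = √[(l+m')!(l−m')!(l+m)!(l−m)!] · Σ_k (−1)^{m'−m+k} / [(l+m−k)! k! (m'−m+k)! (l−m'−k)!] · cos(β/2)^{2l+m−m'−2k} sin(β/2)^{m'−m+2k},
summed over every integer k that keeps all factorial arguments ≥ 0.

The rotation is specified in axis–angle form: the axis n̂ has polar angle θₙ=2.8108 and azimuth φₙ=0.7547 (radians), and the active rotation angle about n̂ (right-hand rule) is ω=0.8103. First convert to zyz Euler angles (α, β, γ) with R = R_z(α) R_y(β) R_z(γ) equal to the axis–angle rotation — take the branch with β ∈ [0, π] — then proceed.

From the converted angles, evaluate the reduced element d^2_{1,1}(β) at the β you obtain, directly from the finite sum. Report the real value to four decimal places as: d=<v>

d=0.9191

Axis–angle → zyz. n̂ = (sinθₙcosφₙ, sinθₙsinφₙ, cosθₙ) = (+0.236604, +0.222506, -0.945785), ω = 0.8103.
R = I cosω + sinω [n̂]ₓ + (1−cosω) n̂n̂ᵀ gives
  R = [+0.706676, +0.701574, +0.091673; -0.668858, +0.704664, -0.236807; -0.230736, +0.106030, +0.967222]
β = atan2(√(R₁₃²+R₂₃²), R₃₃) = 0.256743; α = atan2(R₂₃, R₁₃) mod 2π = 5.081742; γ = atan2(R₃₂, −R₃₁) mod 2π = 0.430750
d^2_{1,1}(β=0.2567) via the finite sum:
With c≡cos(β/2)=0.991772 and s≡sin(β/2)=0.128019, N=[6·1·6·1]^{1/2}=6.000000
k∈{0,1} keeps every argument non-negative
  k=0: (−1)^0·6.0000/(6)·0.9918^4·0.1280^0 = +0.967491
  k=1: (−1)^1·6.0000/(2)·0.9918^2·0.1280^2 = -0.048361
d^2_{1,1}(0.2567) = +0.967491 -0.048361 = +0.919130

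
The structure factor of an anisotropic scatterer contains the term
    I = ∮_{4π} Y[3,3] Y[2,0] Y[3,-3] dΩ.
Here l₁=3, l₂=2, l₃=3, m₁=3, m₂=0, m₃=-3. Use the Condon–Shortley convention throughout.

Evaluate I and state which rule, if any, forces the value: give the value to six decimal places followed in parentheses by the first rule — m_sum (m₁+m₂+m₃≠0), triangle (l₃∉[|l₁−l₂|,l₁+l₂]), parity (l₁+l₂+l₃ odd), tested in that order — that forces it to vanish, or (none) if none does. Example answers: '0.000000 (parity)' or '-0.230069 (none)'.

0.210261 (none)

Checks pass: Σm=0; 8 even; l₃=3∈[1,5].
(2·3+1)(2·2+1)(2·3+1) = 245
Δ: 2! 4! 2! / 9! → 1/3780
sum: t=0:+1/24 t=1:−1/4 t=2:+1/24 = -1/6
3j²(3 2 3; 0 0 0) = Δ·Π!·Σ² = 4/105  (sign +1)
sum: t=0:+1/96 = 1/96
3j²(3 2 3; 3 0 -3) = Δ·Π!·Σ² = 5/84  (sign +1)
combine: 4πI² = 245·4/105·5/84 = 5/9
take √, sign +1: I = 0.21026104
No selection rule forces the value: the integral is nonzero (none).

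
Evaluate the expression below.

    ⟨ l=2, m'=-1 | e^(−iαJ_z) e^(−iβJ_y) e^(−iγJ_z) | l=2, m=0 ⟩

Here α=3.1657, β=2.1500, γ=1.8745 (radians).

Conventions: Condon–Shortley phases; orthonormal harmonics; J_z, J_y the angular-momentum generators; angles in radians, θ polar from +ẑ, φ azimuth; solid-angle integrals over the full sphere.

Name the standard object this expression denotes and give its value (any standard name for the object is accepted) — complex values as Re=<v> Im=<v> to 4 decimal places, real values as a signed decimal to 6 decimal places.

This is a Wigner D-matrix element — the rotation-matrix element ⟨l m'| R(α,β,γ) |l m⟩ in the angular-momentum basis.
Split into d^2_{-1,0}(β=2.1500) × two z-phases.
c=cos(2.150000/2)=0.475732, s=sin(2.150000/2)=0.879590; N=√[1·6·2·2]=4.898979
The bounds max(0,m−m')=1 and min(l+m,l−m')=2 give 2 terms
  k=1: (−1)^0·4.8990/(2)·0.4757^3·0.8796^1 = +0.231976
  k=2: (−1)^1·4.8990/(2)·0.4757^1·0.8796^3 = -0.793011
d^2_{-1,0}(2.1500) = +0.231976 -0.793011 = -0.561035
D = (-0.999709-0.024105i)·(-0.561035)·(+1.000000+0.000000i) = +0.560872+0.013524i

Wigner D-matrix element, Re=0.5609 Im=0.0135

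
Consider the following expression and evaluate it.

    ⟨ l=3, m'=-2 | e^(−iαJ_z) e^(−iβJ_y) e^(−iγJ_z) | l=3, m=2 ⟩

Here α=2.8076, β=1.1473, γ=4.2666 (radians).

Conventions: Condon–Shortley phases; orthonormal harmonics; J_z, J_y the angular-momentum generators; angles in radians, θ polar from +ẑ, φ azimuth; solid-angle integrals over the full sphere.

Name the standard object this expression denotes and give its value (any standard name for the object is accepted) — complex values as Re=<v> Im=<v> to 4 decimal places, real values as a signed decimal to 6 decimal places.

This is a Wigner D-matrix element — the rotation-matrix element ⟨l m'| R(α,β,γ) |l m⟩ in the angular-momentum basis.
D^3_{-2,2}(2.8076,1.1473,4.2666) = e^{-i·-2·2.8076}·d^3_{-2,2}(1.1473)·e^{-i·2·4.2666}. Compute d first:
c=cos(1.147300/2)=0.839926, s=sin(1.147300/2)=0.542701; N=√[1·120·120·1]=120.000000
The bounds max(0,m−m')=4 and min(l+m,l−m')=5 give 2 terms
  k=4: (−1)^0·120.0000/(24)·0.8399^2·0.5427^4 = +0.305982
  k=5: (−1)^1·120.0000/(120)·0.8399^0·0.5427^6 = -0.025549
d^3_{-2,2}(1.1473) = +0.305982 -0.025549 = +0.280433
D = (+0.785071-0.619406i)·(+0.280433)·(-0.628185-0.778064i) = -0.273452-0.062182i

Wigner D-matrix element, Re=-0.2735 Im=-0.0622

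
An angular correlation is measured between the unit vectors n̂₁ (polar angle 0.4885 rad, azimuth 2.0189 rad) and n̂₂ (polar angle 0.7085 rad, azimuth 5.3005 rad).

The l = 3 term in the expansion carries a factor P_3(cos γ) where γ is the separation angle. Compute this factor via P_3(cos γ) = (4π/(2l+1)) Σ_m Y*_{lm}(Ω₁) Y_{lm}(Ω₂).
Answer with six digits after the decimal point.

Expand P_3 via completeness: Σ_{m} conj(Y_{3,m}) at Ω₁ times Y_{3,m} at Ω₂ —
  [-3]  conj(Y_{3,-3})(Ω₁) = +0.042023-0.009684i ; Y_{3,-3}(Ω₂) = -0.112802+0.022108i ; Δ = -0.004526+0.002021i
  [-2]  conj(Y_{3,-2})(Ω₁) = -0.124141-0.155224i ; Y_{3,-2}(Ω₂) = -0.126310+0.303328i ; Δ = +0.062764-0.018049i
  [-1]  conj(Y_{3,-1})(Ω₁) = -0.190484+0.396248i ; Y_{3,-1}(Ω₂) = +0.219683+0.329447i ; Δ = -0.172389+0.024295i
  [+0]  conj(Y_{3,0})(Ω₁) = +0.296174-0.000000i ; Y_{3,0}(Ω₂) = -0.033161+0.000000i ; Δ = -0.009821+0.000000i
  [+1]  conj(Y_{3,1})(Ω₁) = +0.190484+0.396248i ; Y_{3,1}(Ω₂) = -0.219683+0.329447i ; Δ = -0.172389-0.024295i
  [+2]  conj(Y_{3,2})(Ω₁) = -0.124141+0.155224i ; Y_{3,2}(Ω₂) = -0.126310-0.303328i ; Δ = +0.062764+0.018049i
  [+3]  conj(Y_{3,3})(Ω₁) = -0.042023-0.009684i ; Y_{3,3}(Ω₂) = +0.112802+0.022108i ; Δ = -0.004526-0.002021i
Total Σ_m = -0.238123-0.000000i. Multiply by 1.795196: -0.427478-0.000000i. P_3(cos γ) = -0.427478

-0.427478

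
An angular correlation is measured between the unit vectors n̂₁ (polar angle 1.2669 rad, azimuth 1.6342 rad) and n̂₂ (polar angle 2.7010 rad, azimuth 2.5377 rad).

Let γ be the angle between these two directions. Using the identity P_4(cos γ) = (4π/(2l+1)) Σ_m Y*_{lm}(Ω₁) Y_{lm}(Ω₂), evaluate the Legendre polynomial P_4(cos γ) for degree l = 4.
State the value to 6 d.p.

0.373672

Term-by-term m-sum for l=4 (normalisation 4π/9 = 1.396263):
  m=-4: Y*=(0.355094, 0.092039)  Y=(-0.010948, 0.009719)  product (-0.004782, 0.002444)
  m=-3: Y*=(0.061519, -0.319517)  Y=(-0.020950, 0.085282)  product (0.025960, 0.011940)
  m=-2: Y*=(0.112748, 0.014374)  Y=(0.102123, 0.268855)  product (0.007650, 0.031781)
  m=-1: Y*=(0.020312, -0.319926)  Y=(0.409610, 0.282577)  product (0.098723, -0.125305)
  m=+0: Y*=(0.062868, -0.000000)  Y=(0.199149, 0.000000)  product (0.012520, 0.000000)
  m=+1: Y*=(-0.020312, -0.319926)  Y=(-0.409610, 0.282577)  product (0.098723, 0.125305)
  m=+2: Y*=(0.112748, -0.014374)  Y=(0.102123, -0.268855)  product (0.007650, -0.031781)
  m=+3: Y*=(-0.061519, -0.319517)  Y=(0.020950, 0.085282)  product (0.025960, -0.011940)
  m=+4: Y*=(0.355094, -0.092039)  Y=(-0.010948, -0.009719)  product (-0.004782, -0.002444)
Accumulated sum (0.267623, 0.000000); after 4π/(2l+1) scaling, (0.373672, 0.000000) ⇒ P_4 = 0.373672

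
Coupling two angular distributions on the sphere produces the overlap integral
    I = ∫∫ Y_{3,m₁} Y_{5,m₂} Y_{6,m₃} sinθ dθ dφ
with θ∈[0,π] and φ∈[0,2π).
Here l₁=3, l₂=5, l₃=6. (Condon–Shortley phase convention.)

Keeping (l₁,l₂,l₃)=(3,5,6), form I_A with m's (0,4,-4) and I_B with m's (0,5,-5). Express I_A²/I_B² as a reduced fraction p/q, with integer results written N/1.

Same 3,5,6: normalisation and zero-m 3j drop out of the ratio.
A: Δ: 2! 4! 8! / 15! → 1/675675; sum: t=1:−1/161280 t=2:+1/60480 = 1/96768; 3j²(3 5 6; 0 4 -4) = Δ·Π!·Σ² = 15/1001  (sign +1)
B: Δ: 2! 4! 8! / 15! → 1/675675; sum: t=2:+1/483840 = 1/483840; 3j²(3 5 6; 0 5 -5) = Δ·Π!·Σ² = 3/91  (sign -1)
I_A²/I_B² = (15/1001)/(3/91) = 5/11

5/11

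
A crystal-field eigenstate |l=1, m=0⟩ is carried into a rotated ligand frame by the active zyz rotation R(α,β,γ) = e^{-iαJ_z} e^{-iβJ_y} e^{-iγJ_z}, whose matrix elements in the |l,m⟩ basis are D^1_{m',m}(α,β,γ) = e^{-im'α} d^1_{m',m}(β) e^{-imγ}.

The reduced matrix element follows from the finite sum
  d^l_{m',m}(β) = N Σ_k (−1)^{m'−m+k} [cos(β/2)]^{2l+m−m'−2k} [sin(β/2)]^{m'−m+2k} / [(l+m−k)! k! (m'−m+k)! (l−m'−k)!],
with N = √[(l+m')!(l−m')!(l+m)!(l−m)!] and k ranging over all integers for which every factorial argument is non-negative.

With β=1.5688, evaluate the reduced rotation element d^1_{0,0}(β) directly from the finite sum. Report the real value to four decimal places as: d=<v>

d^1_{0,0}(β=1.5688) via the finite sum:
With c≡cos(β/2)=0.707812 and s≡sin(β/2)=0.706401, N=[1·1·1·1]^{1/2}=1.000000
The bounds max(0,m−m')=0 and min(l+m,l−m')=1 give 2 terms
  k=0: (−1)^0·1.0000/(1)·0.7078^2·0.7064^0 = +0.500998
  k=1: (−1)^1·1.0000/(1)·0.7078^0·0.7064^2 = -0.499002
d^1_{0,0}(1.5688) = +0.500998 -0.499002 = +0.001996

d=0.0020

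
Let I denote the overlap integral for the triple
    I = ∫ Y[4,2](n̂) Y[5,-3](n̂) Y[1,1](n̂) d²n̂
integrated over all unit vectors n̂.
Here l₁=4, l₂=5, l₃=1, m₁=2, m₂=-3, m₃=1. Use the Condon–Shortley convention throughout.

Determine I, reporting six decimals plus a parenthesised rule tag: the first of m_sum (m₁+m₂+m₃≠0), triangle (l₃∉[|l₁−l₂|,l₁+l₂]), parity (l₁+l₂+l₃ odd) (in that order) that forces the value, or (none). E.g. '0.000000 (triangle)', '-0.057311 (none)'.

-0.259847 (none)

Rules hold: Σm=0, L=10 even, 1≤1≤9.
N = 9·11·3 = 297
Δ = 8!·0!·2!/11! = 1/495
Racah Σ t=4..4: t=4:+1/576 = 1/576
⇒ 3j(4 5 1; 0 0 0)² = 5/99, sgn -1
Racah Σ t=2..2: t=2:+1/2880 = 1/2880
⇒ 3j(4 5 1; 2 -3 1)² = 28/495, sgn +1
4πI² = N·(3j₀)²·(3jₘ)² = 28/33
I = -1·√(0.848485/4π) = -0.25984664
No selection rule forces the value: the integral is nonzero (none).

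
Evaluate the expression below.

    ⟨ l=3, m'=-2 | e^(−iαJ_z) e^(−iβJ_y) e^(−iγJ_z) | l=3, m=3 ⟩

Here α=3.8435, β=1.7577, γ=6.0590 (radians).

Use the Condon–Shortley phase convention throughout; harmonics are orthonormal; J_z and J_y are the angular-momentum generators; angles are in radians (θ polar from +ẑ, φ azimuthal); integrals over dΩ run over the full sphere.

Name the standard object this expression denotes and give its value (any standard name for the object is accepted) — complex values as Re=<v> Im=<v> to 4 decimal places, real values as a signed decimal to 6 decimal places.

This is a Wigner D-matrix element — the rotation-matrix element ⟨l m'| R(α,β,γ) |l m⟩ in the angular-momentum basis.
First d^3_{-2,3}(β=1.7577), then the phase factors e^{-i(-2)α} and e^{-i(3)γ}:
c=cos(1.757700/2)=0.638037, s=sin(1.757700/2)=0.770006; N=√[1·120·720·1]=293.938769
The bounds max(0,m−m')=5 and min(l+m,l−m')=5 give 1 term
  k=5: (−1)^0·293.9388/(120)·0.6380^1·0.7700^5 = +0.423049
d^3_{-2,3}(1.7577) = +0.423049
Phases: e^{-i·(-2)·3.8435}=+0.166207+0.986091i, e^{-i·(3)·6.0590}=+0.782232+0.622987i ⇒ D=-0.204887+0.370124i

Wigner D-matrix element, Re=-0.2049 Im=0.3701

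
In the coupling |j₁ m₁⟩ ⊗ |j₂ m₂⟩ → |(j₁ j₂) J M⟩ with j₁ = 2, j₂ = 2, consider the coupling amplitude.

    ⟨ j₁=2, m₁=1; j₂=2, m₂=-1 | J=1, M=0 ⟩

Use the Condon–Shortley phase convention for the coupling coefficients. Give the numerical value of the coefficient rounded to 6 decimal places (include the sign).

j₁+j₂−J=3  J+j₁−j₂=1  J−j₁+j₂=1  j₁+j₂+J+1=6
(j₁±m₁, j₂±m₂, J±M) = (3,1,1,3,1,1)
P² = 9/10
sum k=0..1:
  [0] +1/6 = 1/6
  [1] −1/2 = -1/2
S = -1/3
C² = P²·S² = 1/10 ; C = -0.316228

−√(1/10) ≈ -0.316228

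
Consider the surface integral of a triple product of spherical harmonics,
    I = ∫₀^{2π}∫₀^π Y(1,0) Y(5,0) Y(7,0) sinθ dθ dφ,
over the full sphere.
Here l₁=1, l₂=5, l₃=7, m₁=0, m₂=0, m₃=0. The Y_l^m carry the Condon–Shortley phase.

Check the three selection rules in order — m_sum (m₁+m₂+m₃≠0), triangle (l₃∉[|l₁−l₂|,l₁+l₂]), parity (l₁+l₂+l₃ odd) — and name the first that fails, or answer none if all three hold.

triangle

Σmᵢ = 0  ✓
l₃∈[|l₁−l₂|,l₁+l₂]=[4,6] required, l₃=7 fails  ✗
Σlᵢ = 13 ⇒ odd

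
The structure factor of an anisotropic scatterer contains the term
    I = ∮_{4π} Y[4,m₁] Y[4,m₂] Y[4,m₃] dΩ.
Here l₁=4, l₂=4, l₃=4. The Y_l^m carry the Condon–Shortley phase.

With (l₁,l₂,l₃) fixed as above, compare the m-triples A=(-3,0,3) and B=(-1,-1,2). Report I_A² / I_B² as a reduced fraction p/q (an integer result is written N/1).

49/40

Shared (l₁,l₂,l₃)=(4,4,4): N and (l;000)² cancel in I_A²/I_B².
A: Δ = 4!·4!·4!/13! = 1/450450; Racah Σ t=3..4: t=3:−1/864 t=4:+1/3456 = -1/1152; ⇒ 3j(4 4 4; -3 0 3)² = 7/286, sgn +1
B: Δ = 4!·4!·4!/13! = 1/450450; Racah Σ t=1..3: t=1:−1/576 t=2:+1/144 t=3:−1/576 = 1/288; ⇒ 3j(4 4 4; -1 -1 2)² = 20/1001, sgn +1
I_A²/I_B² = (7/286)/(20/1001) = 49/40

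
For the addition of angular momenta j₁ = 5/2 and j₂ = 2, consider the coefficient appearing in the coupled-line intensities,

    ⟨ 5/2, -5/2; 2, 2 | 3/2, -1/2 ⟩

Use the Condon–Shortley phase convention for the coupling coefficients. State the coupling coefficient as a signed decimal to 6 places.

−√(8/21) = -0.617213

j₁+j₂−J=3  J+j₁−j₂=2  J−j₁+j₂=1  j₁+j₂+J+1=7
(j₁±m₁, j₂±m₂, J±M) = (0,5,4,0,1,2)
P² = 384/7
sum k=3..3:
  [3] −1/12 = -1/12
S = -1/12
C² = P²·S² = 8/21 ; C = -0.617213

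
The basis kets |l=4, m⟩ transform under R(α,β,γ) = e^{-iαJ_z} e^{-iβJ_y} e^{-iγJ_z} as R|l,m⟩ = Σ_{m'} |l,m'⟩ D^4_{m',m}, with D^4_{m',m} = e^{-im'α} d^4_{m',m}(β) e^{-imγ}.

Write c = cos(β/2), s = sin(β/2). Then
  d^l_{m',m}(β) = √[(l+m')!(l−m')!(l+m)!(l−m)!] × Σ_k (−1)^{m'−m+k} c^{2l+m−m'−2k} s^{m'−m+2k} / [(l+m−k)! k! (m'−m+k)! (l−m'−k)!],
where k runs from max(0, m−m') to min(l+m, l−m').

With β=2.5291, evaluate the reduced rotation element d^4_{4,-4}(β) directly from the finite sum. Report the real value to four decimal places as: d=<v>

d^4_{4,-4}(β=2.5291) via the finite sum:
With c≡cos(β/2)=0.301482 and s≡sin(β/2)=0.953472, N=[40320·1·1·40320]^{1/2}=40320.000000
The bounds max(0,m−m')=0 and min(l+m,l−m')=0 give 1 term
  k=0: (−1)^8·40320.0000/(40320)·0.3015^0·0.9535^8 = +0.683067
d^4_{4,-4}(2.5291) = +0.683067

d=0.6831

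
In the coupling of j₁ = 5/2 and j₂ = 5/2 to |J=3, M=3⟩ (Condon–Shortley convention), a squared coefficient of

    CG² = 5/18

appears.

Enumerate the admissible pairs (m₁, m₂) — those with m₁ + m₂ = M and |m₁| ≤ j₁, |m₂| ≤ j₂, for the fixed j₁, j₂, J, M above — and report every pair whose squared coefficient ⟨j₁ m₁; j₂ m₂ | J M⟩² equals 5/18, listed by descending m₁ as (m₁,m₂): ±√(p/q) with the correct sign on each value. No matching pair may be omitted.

Admissible pairs with m₁+m₂ = M = 3: (1/2,5/2), (3/2,3/2), (5/2,1/2)
  (m₁,m₂)=(5/2,1/2): CG² = 5/18, CG = +√(5/18)   ← matches the target
  (m₁,m₂)=(3/2,3/2): CG² = 4/9, CG = −√(4/9)
  (m₁,m₂)=(1/2,5/2): CG² = 5/18, CG = +√(5/18)   ← matches the target
Pairs with CG² = 5/18: (5/2,1/2): +√(5/18); (1/2,5/2): +√(5/18)

(5/2,1/2): +√(5/18); (1/2,5/2): +√(5/18)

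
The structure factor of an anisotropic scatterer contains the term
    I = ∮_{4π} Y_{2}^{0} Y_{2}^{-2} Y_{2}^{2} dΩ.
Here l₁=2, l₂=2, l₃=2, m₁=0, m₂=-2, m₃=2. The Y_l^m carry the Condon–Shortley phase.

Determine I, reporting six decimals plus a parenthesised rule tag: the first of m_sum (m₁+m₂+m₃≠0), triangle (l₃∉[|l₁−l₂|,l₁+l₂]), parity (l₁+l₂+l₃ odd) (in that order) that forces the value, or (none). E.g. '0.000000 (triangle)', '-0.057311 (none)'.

-0.180224 (none)

Rules hold: Σm=0, L=6 even, 0≤2≤4.
N = 5·5·5 = 125
Δ = 2!·2!·2!/7! = 1/630
Racah Σ t=0..2: t=0:+1/8 t=1:−1/1 t=2:+1/8 = -3/4
⇒ 3j(2 2 2; 0 0 0)² = 2/35, sgn -1
Racah Σ t=0..0: t=0:+1/8 = 1/8
⇒ 3j(2 2 2; 0 -2 2)² = 2/35, sgn +1
4πI² = N·(3j₀)²·(3jₘ)² = 20/49
I = -1·√(0.408163/4π) = -0.18022375
No selection rule forces the value: the integral is nonzero (none).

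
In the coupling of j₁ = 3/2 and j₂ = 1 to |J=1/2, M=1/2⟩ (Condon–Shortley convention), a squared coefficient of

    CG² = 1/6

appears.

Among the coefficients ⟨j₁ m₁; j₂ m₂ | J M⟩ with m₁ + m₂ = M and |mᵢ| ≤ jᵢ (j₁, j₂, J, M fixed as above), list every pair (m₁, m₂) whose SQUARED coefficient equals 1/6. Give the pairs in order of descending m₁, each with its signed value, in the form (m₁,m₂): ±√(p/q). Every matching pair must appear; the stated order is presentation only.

Admissible pairs with m₁+m₂ = M = 1/2: (-1/2,1), (1/2,0), (3/2,-1)
  (m₁,m₂)=(3/2,-1): CG² = 1/2, CG = +√(1/2)
  (m₁,m₂)=(1/2,0): CG² = 1/3, CG = −√(1/3)
  (m₁,m₂)=(-1/2,1): CG² = 1/6, CG = +√(1/6)   ← matches the target
Pairs with CG² = 1/6: (-1/2,1): +√(1/6)

(-1/2,1): +√(1/6)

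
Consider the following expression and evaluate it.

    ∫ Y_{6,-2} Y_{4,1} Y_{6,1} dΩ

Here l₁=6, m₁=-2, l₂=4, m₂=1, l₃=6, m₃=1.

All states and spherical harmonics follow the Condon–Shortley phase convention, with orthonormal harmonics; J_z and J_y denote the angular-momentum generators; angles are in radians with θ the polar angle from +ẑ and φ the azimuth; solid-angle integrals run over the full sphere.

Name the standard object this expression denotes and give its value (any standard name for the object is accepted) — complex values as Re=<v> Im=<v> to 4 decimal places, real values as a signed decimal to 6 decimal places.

This is a Gaunt coefficient — the integral of a triple product of spherical harmonics over the sphere.
Rules hold: Σm=0, L=16 even, 2≤6≤10.
N = 13·9·13 = 1521
Δ = 4!·8!·4!/17! = 1/15315300
Racah Σ t=0..4: t=0:+1/829440 t=1:−1/25920 t=2:+1/9216 t=3:−1/25920 t=4:+1/829440 = 7/207360
⇒ 3j(6 4 6; 0 0 0)² = 28/2431, sgn +1
Racah Σ t=1..4: t=1:−1/725760 t=2:+1/34560 t=3:−1/17280 t=4:+1/82944 = -53/2903040
⇒ 3j(6 4 6; -2 1 1)² = 2809/306306, sgn +1
4πI² = N·(3j₀)²·(3jₘ)² = 5618/34969
I = +1·√(0.160657/4π) = 0.11306920

Gaunt coefficient, +0.113069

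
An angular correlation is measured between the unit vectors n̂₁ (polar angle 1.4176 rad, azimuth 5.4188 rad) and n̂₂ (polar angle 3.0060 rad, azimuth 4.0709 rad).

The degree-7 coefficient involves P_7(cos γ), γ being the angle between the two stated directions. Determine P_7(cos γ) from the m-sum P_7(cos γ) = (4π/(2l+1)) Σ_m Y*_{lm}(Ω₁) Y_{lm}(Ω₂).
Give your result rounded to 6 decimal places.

Summing Y*_{l m}(θ₁,φ₁)·Y_{l m}(θ₂,φ₂) over m ∈ [−7, 7]; prefactor 4π/(2·7+1) = 0.837758:
  [-7]  conj(Y_{7,-7})(Ω₁) = (0.448070, 0.106089) ; Y_{7,-7}(Ω₂) = (-0.000000, 0.000000) ; Δ = (-0.000000, -0.000000)
  [-6]  conj(Y_{7,-6})(Ω₁) = (0.121408, 0.236703) ; Y_{7,-6}(Ω₂) = (-0.000009, -0.000007) ; Δ = (0.000001, -0.000003)
  [-5]  conj(Y_{7,-5})(Ω₁) = (0.091811, -0.223061) ; Y_{7,-5}(Ω₂) = (0.000013, -0.000194) ; Δ = (-0.000042, -0.000021)
  [-4]  conj(Y_{7,-4})(Ω₁) = (0.273889, -0.089534) ; Y_{7,-4}(Ω₂) = (0.001988, -0.001290) ; Δ = (0.000429, -0.000531)
  [-3]  conj(Y_{7,-3})(Ω₁) = (-0.140399, -0.085778) ; Y_{7,-3}(Ω₂) = (0.019491, 0.007196) ; Δ = (-0.002119, -0.002682)
  [-2]  conj(Y_{7,-2})(Ω₁) = (-0.045916, -0.288232) ; Y_{7,-2}(Ω₂) = (0.036049, 0.121772) ; Δ = (0.033443, -0.015982)
  [-1]  conj(Y_{7,-1})(Ω₁) = (-0.086842, 0.101772) ; Y_{7,-1}(Ω₂) = (-0.291236, 0.389947) ; Δ = (-0.014394, -0.063503)
  [+0]  conj(Y_{7,0})(Ω₁) = (-0.292128, -0.000000) ; Y_{7,0}(Ω₂) = (-0.828721, 0.000000) ; Δ = (0.242093, 0.000000)
  [+1]  conj(Y_{7,1})(Ω₁) = (0.086842, 0.101772) ; Y_{7,1}(Ω₂) = (0.291236, 0.389947) ; Δ = (-0.014394, 0.063503)
  [+2]  conj(Y_{7,2})(Ω₁) = (-0.045916, 0.288232) ; Y_{7,2}(Ω₂) = (0.036049, -0.121772) ; Δ = (0.033443, 0.015982)
  [+3]  conj(Y_{7,3})(Ω₁) = (0.140399, -0.085778) ; Y_{7,3}(Ω₂) = (-0.019491, 0.007196) ; Δ = (-0.002119, 0.002682)
  [+4]  conj(Y_{7,4})(Ω₁) = (0.273889, 0.089534) ; Y_{7,4}(Ω₂) = (0.001988, 0.001290) ; Δ = (0.000429, 0.000531)
  [+5]  conj(Y_{7,5})(Ω₁) = (-0.091811, -0.223061) ; Y_{7,5}(Ω₂) = (-0.000013, -0.000194) ; Δ = (-0.000042, 0.000021)
  [+6]  conj(Y_{7,6})(Ω₁) = (0.121408, -0.236703) ; Y_{7,6}(Ω₂) = (-0.000009, 0.000007) ; Δ = (0.000001, 0.000003)
  [+7]  conj(Y_{7,7})(Ω₁) = (-0.448070, 0.106089) ; Y_{7,7}(Ω₂) = (0.000000, 0.000000) ; Δ = (-0.000000, 0.000000)
Total Σ_m = (0.276728, 0.000000). Multiply by 0.837758: (0.231831, 0.000000). P_7(cos γ) = 0.231831

0.231831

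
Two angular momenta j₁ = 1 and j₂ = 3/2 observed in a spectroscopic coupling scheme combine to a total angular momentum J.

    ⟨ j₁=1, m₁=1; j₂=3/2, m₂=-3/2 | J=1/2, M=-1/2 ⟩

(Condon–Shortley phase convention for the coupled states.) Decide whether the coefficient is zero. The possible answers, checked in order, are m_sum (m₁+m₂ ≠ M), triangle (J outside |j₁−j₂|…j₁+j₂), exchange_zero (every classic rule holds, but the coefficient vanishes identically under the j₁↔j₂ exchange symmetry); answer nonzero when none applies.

nonzero

m-sum: m₁+m₂ = 1+(-3/2) = -1/2, M = -1/2  ✓
triangle: |j₁−j₂| = 1/2 ≤ J = 1/2 ≤ j₁+j₂ = 5/2  ✓
exchange: j₁≠j₂ or m₁≠m₂ — the exchange symmetry imposes no constraint here
value check: CG = +√(1/2) = +0.707107 ≠ 0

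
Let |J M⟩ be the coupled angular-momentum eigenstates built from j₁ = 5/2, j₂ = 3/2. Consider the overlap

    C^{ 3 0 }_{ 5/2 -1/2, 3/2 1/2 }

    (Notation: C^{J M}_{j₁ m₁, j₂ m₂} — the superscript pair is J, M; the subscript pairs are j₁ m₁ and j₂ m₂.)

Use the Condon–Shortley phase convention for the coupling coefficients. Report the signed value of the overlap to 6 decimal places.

−√(1/5) = -0.447214

√[7·1!4!2!/8! · 2!3!2!1!3!3!] = √(36/5)
  +(−1)^0/∏(0,1,3,2,1,0)! = 1/12  (running 1/12)
  +(−1)^1/∏(1,0,2,1,2,1)! = -1/4  (running -1/6)
⟨..|..⟩ = √(36/5)·(-1/6) = -0.447214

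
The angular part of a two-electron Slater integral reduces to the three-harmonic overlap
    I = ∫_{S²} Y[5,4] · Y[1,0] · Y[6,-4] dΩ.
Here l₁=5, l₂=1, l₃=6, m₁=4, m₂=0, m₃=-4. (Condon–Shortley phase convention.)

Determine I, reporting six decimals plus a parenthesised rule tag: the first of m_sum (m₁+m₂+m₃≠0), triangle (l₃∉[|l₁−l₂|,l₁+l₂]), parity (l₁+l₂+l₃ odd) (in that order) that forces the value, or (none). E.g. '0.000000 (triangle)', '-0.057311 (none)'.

Rules hold: Σm=0, L=12 even, 4≤6≤6.
N = 11·3·13 = 429
Δ = 0!·10!·2!/13! = 1/858
Racah Σ t=0..0: t=0:+1/14400 = 1/14400
⇒ 3j(5 1 6; 0 0 0)² = 6/143, sgn +1
Racah Σ t=0..0: t=0:+1/362880 = 1/362880
⇒ 3j(5 1 6; 4 0 -4)² = 10/429, sgn +1
4πI² = N·(3j₀)²·(3jₘ)² = 60/143
I = +1·√(0.41958/4π) = 0.18272698
No selection rule forces the value: the integral is nonzero (none).

0.182727 (none)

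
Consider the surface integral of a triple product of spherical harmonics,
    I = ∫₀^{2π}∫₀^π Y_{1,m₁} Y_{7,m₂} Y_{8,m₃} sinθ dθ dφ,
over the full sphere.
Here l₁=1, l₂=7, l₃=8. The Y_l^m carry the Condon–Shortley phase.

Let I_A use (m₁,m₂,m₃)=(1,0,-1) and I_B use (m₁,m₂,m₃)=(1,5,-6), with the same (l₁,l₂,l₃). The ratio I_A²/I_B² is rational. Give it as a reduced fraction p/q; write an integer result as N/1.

l's match ⇒ only the (l;m) 3-j factors differ between A and B.
A: triangle coeff Δ(1,7,8) = 1/2040; Σ_t [0,0]: t=0:+1/50803200 = 1/50803200; (3j)²=3/170 [(1 7 8; 1 0 -1)], sign=-1
B: triangle coeff Δ(1,7,8) = 1/2040; Σ_t [0,0]: t=0:+1/1916006400 = 1/1916006400; (3j)²=91/2040 [(1 7 8; 1 5 -6)], sign=+1
I_A²/I_B² = (3/170)/(91/2040) = 36/91

36/91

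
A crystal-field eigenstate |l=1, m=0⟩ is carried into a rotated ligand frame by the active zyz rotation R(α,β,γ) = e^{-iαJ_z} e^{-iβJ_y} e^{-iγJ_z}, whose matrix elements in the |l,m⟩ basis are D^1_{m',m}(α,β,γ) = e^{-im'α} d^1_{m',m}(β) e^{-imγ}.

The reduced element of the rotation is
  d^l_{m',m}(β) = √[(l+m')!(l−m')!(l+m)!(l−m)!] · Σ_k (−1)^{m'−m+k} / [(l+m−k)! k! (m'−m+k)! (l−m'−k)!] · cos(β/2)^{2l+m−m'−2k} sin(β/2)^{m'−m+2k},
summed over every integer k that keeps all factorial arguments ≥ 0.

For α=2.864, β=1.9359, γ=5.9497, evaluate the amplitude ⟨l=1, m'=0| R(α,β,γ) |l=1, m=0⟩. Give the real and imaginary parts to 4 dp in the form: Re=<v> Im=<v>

Re=-0.3570 Im=0.0000

First d^1_{0,0}(β=1.9359), then the phase factors e^{-i(0)α} and e^{-i(0)γ}:
With c≡cos(β/2)=0.566989 and s≡sin(β/2)=0.823725, N=[1·1·1·1]^{1/2}=1.000000
Admissible k: 0..1 (factorial args all ≥0)
  k=0: (−1)^0·1.0000/(1)·0.5670^2·0.8237^0 = +0.321477
  k=1: (−1)^1·1.0000/(1)·0.5670^0·0.8237^2 = -0.678523
d^1_{0,0}(1.9359) = +0.321477 -0.678523 = -0.357046
Attach z-rotation phases: D = e^{-i(0)(2.8640)}·(-0.357046)·e^{-i(0)(5.9497)} = -0.357046+0.000000i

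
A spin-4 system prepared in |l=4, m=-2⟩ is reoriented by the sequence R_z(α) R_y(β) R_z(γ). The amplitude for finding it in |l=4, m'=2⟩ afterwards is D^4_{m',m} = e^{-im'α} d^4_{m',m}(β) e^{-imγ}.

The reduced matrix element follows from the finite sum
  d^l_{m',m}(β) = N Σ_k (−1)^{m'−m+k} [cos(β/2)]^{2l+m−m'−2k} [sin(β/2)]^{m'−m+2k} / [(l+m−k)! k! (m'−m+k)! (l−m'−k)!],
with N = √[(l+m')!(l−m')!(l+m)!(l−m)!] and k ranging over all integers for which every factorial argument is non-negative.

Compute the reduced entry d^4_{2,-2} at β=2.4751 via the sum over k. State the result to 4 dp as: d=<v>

d=-0.1415

d^4_{2,-2}(β=2.4751) via the finite sum:
c=cos(2.475100/2)=0.327112, s=sin(2.475100/2)=0.944985; N=√[720·2·2·720]=1440.000000
k: max(0,(-2)−(2))=0 … min(4+(-2),4−(2))=2
  k=0: (−1)^4·1440.0000/(96)·0.3271^4·0.9450^4 = +0.136956
  k=1: (−1)^5·1440.0000/(120)·0.3271^2·0.9450^6 = -0.914379
  k=2: (−1)^6·1440.0000/(1440)·0.3271^0·0.9450^8 = +0.635918
d^4_{2,-2}(2.4751) = +0.136956 -0.914379 +0.635918 = -0.141505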